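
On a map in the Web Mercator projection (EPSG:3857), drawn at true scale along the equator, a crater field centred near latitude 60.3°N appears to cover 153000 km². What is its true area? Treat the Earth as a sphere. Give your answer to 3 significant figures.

37600 km²

The Mercator projection is conformal; its linear scale factor is the same in every direction and equals sec φ = 1/cos φ.
Areal scale = k² = sec²φ = 1/cos²(60.3°) = 1/0.4955² = 4.074.
True area = apparent / (areal scale) = 153000 / 4.074 ≈ 37600 km².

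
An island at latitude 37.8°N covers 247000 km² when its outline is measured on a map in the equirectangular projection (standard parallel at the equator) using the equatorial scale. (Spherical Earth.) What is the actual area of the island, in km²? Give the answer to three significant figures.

Plate carrée maps x = Rλ, y = Rφ. The meridian scale is h = 1 and the parallel scale is k = 1/cos φ = sec φ.
Areal scale = h·k = 1 × sec φ; at 37.8°, h = 1.000, k = 1.266, so h·k = 1.266.
True area = apparent / (areal scale) = 247000 / 1.266 ≈ 195000 km².

195000 km²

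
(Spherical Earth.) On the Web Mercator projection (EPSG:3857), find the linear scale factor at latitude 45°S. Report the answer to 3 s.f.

For Mercator, h = k = sec φ (a conformal cylindrical projection has a single point scale, 1/cos φ).
k = 1/cos 45° = 1/0.7071 = 1.414.

1.41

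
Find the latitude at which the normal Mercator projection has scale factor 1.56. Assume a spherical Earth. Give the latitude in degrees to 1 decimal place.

50.1°

Mercator scale is k = sec φ = 1/cos φ.
1/cos φ = 1.56  ⇒  cos φ = 0.6410  ⇒  φ = arccos(0.6410) ≈ 50.1°.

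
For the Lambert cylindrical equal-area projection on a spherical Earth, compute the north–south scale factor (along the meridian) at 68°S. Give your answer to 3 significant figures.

0.375

The Lambert cylindrical equal-area projection is the cylindrical equal-area projection with its standard parallel at the equator (φ₀ = 0). A cylindrical equal-area projection with standard parallel φ₀ has meridian scale h = cos φ / cos φ₀ and parallel scale k = cos φ₀ / cos φ (so areas are preserved, h·k = 1).
h = cos 68° / cos 0° = 0.3746/1.000 = 0.3746.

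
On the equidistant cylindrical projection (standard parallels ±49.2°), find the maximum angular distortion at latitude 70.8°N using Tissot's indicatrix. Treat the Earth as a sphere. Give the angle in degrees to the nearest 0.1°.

38.6°

The equidistant cylindrical projection with φ₀ = 49.2° has h = 1 (meridians true) and k = cos φ₀ / cos φ along parallels.
At 70.8°: h = 1.000, k = 1.987; principal scales a = 1.987, b = 1.000.
sin(ω/2) = (a − b)/(a + b) = 0.9869/2.987 = 0.3304, so ω = 2 arcsin(0.3304) ≈ 38.6°.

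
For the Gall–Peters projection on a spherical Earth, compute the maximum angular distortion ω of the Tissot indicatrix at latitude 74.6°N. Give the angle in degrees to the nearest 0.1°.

97.7°

The Gall–Peters projection is cylindrical equal-area with φ₀ = 45°. A cylindrical equal-area projection with standard parallel φ₀ has meridian scale h = cos φ / cos φ₀ and parallel scale k = cos φ₀ / cos φ (so areas are preserved, h·k = 1).
At 74.6°: h = 0.3756, k = 2.663; principal scales a = 2.663, b = 0.3756.
sin(ω/2) = (a − b)/(a + b) = 2.287/3.038 = 0.7528, so ω = 2 arcsin(0.7528) ≈ 97.7°.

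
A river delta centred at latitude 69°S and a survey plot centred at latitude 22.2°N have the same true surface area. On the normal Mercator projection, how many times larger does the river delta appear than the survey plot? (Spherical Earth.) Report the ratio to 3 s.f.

6.67

On Mercator, area is exaggerated by sec²φ = 1/cos²φ.
At 69°: sec²(69°) = 1/0.3584² = 7.786.
At 22.2°: sec²(22.2°) = 1/0.9259² = 1.167.
Ratio = 7.786/1.167 = cos²(22.2°)/cos²(69°) ≈ 6.67.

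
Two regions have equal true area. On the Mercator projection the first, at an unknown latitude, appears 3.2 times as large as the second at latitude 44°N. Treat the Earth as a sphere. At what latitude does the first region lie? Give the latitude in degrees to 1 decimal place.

66.3°

On Mercator, (apparent₁)/(apparent₂) = sec²φ₁ / sec²φ₂ when true areas are equal.
cos²φ₂ / cos²φ₁ = 3.2  ⇒  cos φ₁ = cos 44° / √3.2 = 0.7193/1.789 = 0.4021.
φ₁ = arccos(0.4021) ≈ 66.3°.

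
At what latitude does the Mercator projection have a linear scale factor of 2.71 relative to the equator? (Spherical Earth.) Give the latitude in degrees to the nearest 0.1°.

Mercator scale is k = sec φ = 1/cos φ.
1/cos φ = 2.71  ⇒  cos φ = 0.3690  ⇒  φ = arccos(0.3690) ≈ 68.3°.

68.3°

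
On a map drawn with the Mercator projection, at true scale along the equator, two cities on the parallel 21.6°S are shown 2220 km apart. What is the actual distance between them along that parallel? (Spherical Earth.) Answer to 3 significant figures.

The Mercator projection is conformal; its linear scale factor is the same in every direction and equals sec φ = 1/cos φ.
Along the parallel at 21.6°, map distances are exaggerated by k = sec 21.6° = 1.076.
True distance = 2220 / 1.076 = 2220 × cos 21.6° ≈ 2060 km.

2060 km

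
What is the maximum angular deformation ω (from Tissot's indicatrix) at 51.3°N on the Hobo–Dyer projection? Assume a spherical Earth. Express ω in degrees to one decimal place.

The Hobo–Dyer projection is cylindrical equal-area with φ₀ = 37.5°. A cylindrical equal-area projection with standard parallel φ₀ has meridian scale h = cos φ / cos φ₀ and parallel scale k = cos φ₀ / cos φ (so areas are preserved, h·k = 1).
At 51.3°: h = 0.7881, k = 1.269; principal scales a = 1.269, b = 0.7881.
sin(ω/2) = (a − b)/(a + b) = 0.4808/2.057 = 0.2337, so ω = 2 arcsin(0.2337) ≈ 27.0°.

27.0°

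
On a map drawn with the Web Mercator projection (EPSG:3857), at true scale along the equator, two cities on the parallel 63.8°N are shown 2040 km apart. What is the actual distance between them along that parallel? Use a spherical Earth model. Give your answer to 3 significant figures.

For Mercator, h = k = sec φ (a conformal cylindrical projection has a single point scale, 1/cos φ).
Along the parallel at 63.8°, map distances are exaggerated by k = sec 63.8° = 2.265.
True distance = 2040 / 2.265 = 2040 × cos 63.8° ≈ 901 km.

901 km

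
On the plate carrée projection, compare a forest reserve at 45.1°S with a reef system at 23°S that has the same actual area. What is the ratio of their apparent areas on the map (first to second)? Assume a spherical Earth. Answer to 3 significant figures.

1.30

In the plate carrée (x = Rλ, y = Rφ), meridians are true-scale (h = 1) and parallels are stretched by k = sec φ.
Areal scale at 45.1°: h·k = 1.000 × 1.417 = 1.417.
Areal scale at 23°: h·k = 1.000 × 1.086 = 1.086.
Ratio = 1.417/1.086 ≈ 1.30.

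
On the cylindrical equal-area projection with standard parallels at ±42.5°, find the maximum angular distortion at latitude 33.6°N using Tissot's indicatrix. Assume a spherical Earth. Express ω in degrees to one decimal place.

13.9°

A cylindrical equal-area projection with standard parallel φ₀ has meridian scale h = cos φ / cos φ₀ and parallel scale k = cos φ₀ / cos φ (so areas are preserved, h·k = 1).
At 33.6°: h = 1.130, k = 0.8852; principal scales a = 1.130, b = 0.8852.
sin(ω/2) = (a − b)/(a + b) = 0.2446/2.015 = 0.1214, so ω = 2 arcsin(0.1214) ≈ 13.9°.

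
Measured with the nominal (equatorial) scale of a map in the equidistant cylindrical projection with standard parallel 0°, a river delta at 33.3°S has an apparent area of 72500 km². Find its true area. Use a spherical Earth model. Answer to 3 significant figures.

For the equirectangular projection with φ₀ = 0 (plate carrée), h = 1 along meridians and k = sec φ along parallels.
Areal scale = h·k = 1 × sec φ; at 33.3°, h = 1.000, k = 1.196, so h·k = 1.196.
True area = apparent / (areal scale) = 72500 / 1.196 ≈ 60600 km².

60600 km²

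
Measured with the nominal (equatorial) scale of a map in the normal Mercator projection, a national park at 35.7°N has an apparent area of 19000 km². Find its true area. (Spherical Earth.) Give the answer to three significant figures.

12500 km²

Mercator is conformal, so the point scale is isotropic: h = k = sec φ = 1/cos φ.
Areal scale = k² = sec²φ = 1/cos²(35.7°) = 1/0.8121² = 1.516.
True area = apparent / (areal scale) = 19000 / 1.516 ≈ 12500 km².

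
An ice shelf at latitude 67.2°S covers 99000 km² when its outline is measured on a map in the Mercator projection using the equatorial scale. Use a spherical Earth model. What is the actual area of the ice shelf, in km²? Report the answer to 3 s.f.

For Mercator, h = k = sec φ (a conformal cylindrical projection has a single point scale, 1/cos φ).
Areal scale = k² = sec²φ = 1/cos²(67.2°) = 1/0.3875² = 6.659.
True area = apparent / (areal scale) = 99000 / 6.659 ≈ 14900 km².

14900 km²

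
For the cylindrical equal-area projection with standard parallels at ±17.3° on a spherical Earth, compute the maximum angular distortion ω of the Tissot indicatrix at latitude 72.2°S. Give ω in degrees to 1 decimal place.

109.0°

For cylindrical equal-area with standard parallel φ₀, h = cos φ / cos φ₀ and k = cos φ₀ / cos φ, so h·k = 1.
At 72.2°: h = 0.3202, k = 3.123; principal scales a = 3.123, b = 0.3202.
sin(ω/2) = (a − b)/(a + b) = 2.803/3.443 = 0.8140, so ω = 2 arcsin(0.8140) ≈ 109.0°.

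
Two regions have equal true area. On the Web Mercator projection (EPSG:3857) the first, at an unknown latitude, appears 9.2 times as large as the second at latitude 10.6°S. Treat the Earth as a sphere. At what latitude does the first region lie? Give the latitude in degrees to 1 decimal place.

71.1°

Mercator areal scale is sec²φ, so apparent-area ratio = sec²φ₁ / sec²φ₂ = cos²φ₂ / cos²φ₁.
cos²φ₂ / cos²φ₁ = 9.2  ⇒  cos φ₁ = cos 10.6° / √9.2 = 0.9829/3.033 = 0.3241.
φ₁ = arccos(0.3241) ≈ 71.1°.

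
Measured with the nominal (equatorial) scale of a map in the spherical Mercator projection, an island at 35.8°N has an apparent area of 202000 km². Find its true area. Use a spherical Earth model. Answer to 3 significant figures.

133000 km²

Mercator is conformal, so the point scale is isotropic: h = k = sec φ = 1/cos φ.
Areal scale = k² = sec²φ = 1/cos²(35.8°) = 1/0.8111² = 1.520.
True area = apparent / (areal scale) = 202000 / 1.520 ≈ 133000 km².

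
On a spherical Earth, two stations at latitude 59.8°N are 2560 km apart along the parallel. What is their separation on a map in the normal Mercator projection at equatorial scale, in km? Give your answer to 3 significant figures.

5090 km

For Mercator, h = k = sec φ (a conformal cylindrical projection has a single point scale, 1/cos φ).
Along the parallel, k = sec 59.8° = 1/0.5030 = 1.988.
Map distance = 2560 × 1.988 ≈ 5090 km.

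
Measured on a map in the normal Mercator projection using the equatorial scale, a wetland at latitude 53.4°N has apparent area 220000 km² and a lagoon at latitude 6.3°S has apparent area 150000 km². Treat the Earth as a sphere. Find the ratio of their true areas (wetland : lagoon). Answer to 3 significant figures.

0.528

Since Mercator area scale is 1/cos²φ, the true area equals the apparent area multiplied by cos²φ.
True area of wetland: 220000 × cos²(53.4°) = 220000 × 0.3555 = 78210 km².
True area of lagoon: 150000 × cos²(6.3°) = 150000 × 0.9880 = 148200 km².
Ratio = 78210 / 148200 ≈ 0.528.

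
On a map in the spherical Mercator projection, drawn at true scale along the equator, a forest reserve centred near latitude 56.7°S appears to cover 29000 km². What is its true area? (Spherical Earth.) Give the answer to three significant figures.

The Mercator projection is conformal; its linear scale factor is the same in every direction and equals sec φ = 1/cos φ.
Areal scale = k² = sec²φ = 1/cos²(56.7°) = 1/0.5490² = 3.318.
True area = apparent / (areal scale) = 29000 / 3.318 ≈ 8740 km².

8740 km²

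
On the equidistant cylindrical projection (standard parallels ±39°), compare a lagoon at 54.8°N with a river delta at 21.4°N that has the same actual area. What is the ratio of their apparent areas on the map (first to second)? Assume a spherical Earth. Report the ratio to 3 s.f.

1.62

The equidistant cylindrical projection with φ₀ = 39° has h = 1 (meridians true) and k = cos φ₀ / cos φ along parallels.
Areal scale at 54.8°: h·k = 1.000 × 1.348 = 1.348.
Areal scale at 21.4°: h·k = 1.000 × 0.8347 = 0.8347.
Ratio = 1.348/0.8347 ≈ 1.62.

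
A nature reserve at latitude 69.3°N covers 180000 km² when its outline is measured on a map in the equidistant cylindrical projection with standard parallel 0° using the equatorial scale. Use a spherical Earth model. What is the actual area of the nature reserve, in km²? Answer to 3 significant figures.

Plate carrée maps x = Rλ, y = Rφ. The meridian scale is h = 1 and the parallel scale is k = 1/cos φ = sec φ.
Areal scale = h·k = 1 × sec φ; at 69.3°, h = 1.000, k = 2.829, so h·k = 2.829.
True area = apparent / (areal scale) = 180000 / 2.829 ≈ 63600 km².

63600 km²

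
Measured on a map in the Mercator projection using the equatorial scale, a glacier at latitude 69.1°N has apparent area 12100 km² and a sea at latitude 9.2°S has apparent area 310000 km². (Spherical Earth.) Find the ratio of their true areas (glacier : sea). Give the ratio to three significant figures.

0.00510

On Mercator the areal scale is sec²φ, so true area = apparent × cos²φ.
True area of glacier: 12100 × cos²(69.1°) = 12100 × 0.1273 = 1540 km².
True area of sea: 310000 × cos²(9.2°) = 310000 × 0.9744 = 302100 km².
Ratio = 1540 / 302100 ≈ 0.00510.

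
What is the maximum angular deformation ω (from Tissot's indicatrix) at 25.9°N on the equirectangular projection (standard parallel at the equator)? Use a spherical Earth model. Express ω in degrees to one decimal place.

In the plate carrée (x = Rλ, y = Rφ), meridians are true-scale (h = 1) and parallels are stretched by k = sec φ.
At 25.9°: h = 1.000, k = 1.112; principal scales a = 1.112, b = 1.000.
sin(ω/2) = (a − b)/(a + b) = 0.1117/2.112 = 0.05288, so ω = 2 arcsin(0.05288) ≈ 6.1°.

6.1°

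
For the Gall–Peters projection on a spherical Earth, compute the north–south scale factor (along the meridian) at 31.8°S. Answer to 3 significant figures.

Gall–Peters is a cylindrical equal-area projection with standard parallels at ±45°. A cylindrical equal-area projection with standard parallel φ₀ has meridian scale h = cos φ / cos φ₀ and parallel scale k = cos φ₀ / cos φ (so areas are preserved, h·k = 1).
h = cos 31.8° / cos 45° = 0.8499/0.7071 = 1.202.

1.20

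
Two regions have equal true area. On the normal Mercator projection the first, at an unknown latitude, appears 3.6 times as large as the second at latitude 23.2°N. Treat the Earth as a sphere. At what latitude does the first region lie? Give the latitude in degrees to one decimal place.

On Mercator, (apparent₁)/(apparent₂) = sec²φ₁ / sec²φ₂ when true areas are equal.
cos²φ₂ / cos²φ₁ = 3.6  ⇒  cos φ₁ = cos 23.2° / √3.6 = 0.9191/1.897 = 0.4844.
φ₁ = arccos(0.4844) ≈ 61.0°.

61.0°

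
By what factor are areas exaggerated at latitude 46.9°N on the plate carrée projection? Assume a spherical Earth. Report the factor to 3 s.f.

For the equirectangular projection with φ₀ = 0 (plate carrée), h = 1 along meridians and k = sec φ along parallels.
Areal scale = h·k = 1 × sec φ; at 46.9°, h = 1.000, k = 1.464, so h·k = 1.464.

1.46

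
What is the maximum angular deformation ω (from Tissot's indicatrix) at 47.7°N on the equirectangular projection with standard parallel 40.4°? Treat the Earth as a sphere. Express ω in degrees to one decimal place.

7.1°

In the equirectangular projection with standard parallel φ₀ = 40.4° (x = Rλ cos φ₀, y = Rφ), meridians are true-scale (h = 1) and the parallel scale is k = cos φ₀ / cos φ.
At 47.7°: h = 1.000, k = 1.132; principal scales a = 1.132, b = 1.000.
sin(ω/2) = (a − b)/(a + b) = 0.1315/2.132 = 0.06171, so ω = 2 arcsin(0.06171) ≈ 7.1°.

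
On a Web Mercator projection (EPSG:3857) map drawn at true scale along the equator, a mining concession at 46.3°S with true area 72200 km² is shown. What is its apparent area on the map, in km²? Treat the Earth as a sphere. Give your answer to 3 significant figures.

151000 km²

The Mercator projection is conformal; its linear scale factor is the same in every direction and equals sec φ = 1/cos φ.
Areal scale = k² = sec²φ = 1/cos²(46.3°) = 1/0.6909² = 2.095.
Apparent area = 72200 × 2.095 ≈ 151000 km².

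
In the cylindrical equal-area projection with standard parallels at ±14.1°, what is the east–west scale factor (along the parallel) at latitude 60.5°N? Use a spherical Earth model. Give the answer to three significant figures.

A cylindrical equal-area projection with standard parallel φ₀ has meridian scale h = cos φ / cos φ₀ and parallel scale k = cos φ₀ / cos φ (so areas are preserved, h·k = 1).
k = cos 14.1° / cos 60.5° = 0.9699/0.4924 = 1.970.

1.97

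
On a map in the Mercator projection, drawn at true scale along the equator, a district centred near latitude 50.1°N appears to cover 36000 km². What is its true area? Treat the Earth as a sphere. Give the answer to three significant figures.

The Mercator projection is conformal; its linear scale factor is the same in every direction and equals sec φ = 1/cos φ.
Areal scale = k² = sec²φ = 1/cos²(50.1°) = 1/0.6414² = 2.430.
True area = apparent / (areal scale) = 36000 / 2.430 ≈ 14800 km².

14800 km²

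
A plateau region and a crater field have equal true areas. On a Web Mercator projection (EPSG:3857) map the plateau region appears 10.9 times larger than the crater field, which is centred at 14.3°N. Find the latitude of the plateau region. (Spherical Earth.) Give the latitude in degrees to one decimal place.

For equal true areas on Mercator, apparent areas scale as sec²φ, so the ratio is cos²φ₂ / cos²φ₁.
cos²φ₂ / cos²φ₁ = 10.9  ⇒  cos φ₁ = cos 14.3° / √10.9 = 0.9690/3.302 = 0.2935.
φ₁ = arccos(0.2935) ≈ 72.9°.

72.9°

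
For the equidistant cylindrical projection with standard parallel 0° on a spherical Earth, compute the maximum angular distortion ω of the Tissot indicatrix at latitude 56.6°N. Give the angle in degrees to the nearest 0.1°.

33.7°

In the plate carrée (x = Rλ, y = Rφ), meridians are true-scale (h = 1) and parallels are stretched by k = sec φ.
At 56.6°: h = 1.000, k = 1.817; principal scales a = 1.817, b = 1.000.
sin(ω/2) = (a − b)/(a + b) = 0.8166/2.817 = 0.2899, so ω = 2 arcsin(0.2899) ≈ 33.7°.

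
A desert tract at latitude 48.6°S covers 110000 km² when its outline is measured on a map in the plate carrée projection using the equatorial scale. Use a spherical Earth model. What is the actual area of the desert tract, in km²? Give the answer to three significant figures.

In the plate carrée (x = Rλ, y = Rφ), meridians are true-scale (h = 1) and parallels are stretched by k = sec φ.
Areal scale = h·k = 1 × sec φ; at 48.6°, h = 1.000, k = 1.512, so h·k = 1.512.
True area = apparent / (areal scale) = 110000 / 1.512 ≈ 72700 km².

72700 km²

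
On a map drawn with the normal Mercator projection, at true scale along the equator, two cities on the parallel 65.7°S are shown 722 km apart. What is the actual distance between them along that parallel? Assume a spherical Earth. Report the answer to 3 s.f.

297 km

For Mercator, h = k = sec φ (a conformal cylindrical projection has a single point scale, 1/cos φ).
Along the parallel at 65.7°, map distances are exaggerated by k = sec 65.7° = 2.430.
True distance = 722 / 2.430 = 722 × cos 65.7° ≈ 297 km.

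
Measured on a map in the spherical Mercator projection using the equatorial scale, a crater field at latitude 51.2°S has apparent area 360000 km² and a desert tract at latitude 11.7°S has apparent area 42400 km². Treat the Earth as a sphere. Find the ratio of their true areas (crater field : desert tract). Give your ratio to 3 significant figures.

On Mercator the areal scale is sec²φ, so true area = apparent × cos²φ.
True area of crater field: 360000 × cos²(51.2°) = 360000 × 0.3926 = 141300 km².
True area of desert tract: 42400 × cos²(11.7°) = 42400 × 0.9589 = 40660 km².
Ratio = 141300 / 40660 ≈ 3.48.

3.48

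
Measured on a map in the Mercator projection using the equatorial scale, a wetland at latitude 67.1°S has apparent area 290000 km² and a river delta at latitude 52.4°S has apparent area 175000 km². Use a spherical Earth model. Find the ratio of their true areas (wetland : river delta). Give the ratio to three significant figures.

Since Mercator area scale is 1/cos²φ, the true area equals the apparent area multiplied by cos²φ.
True area of wetland: 290000 × cos²(67.1°) = 290000 × 0.1514 = 43910 km².
True area of river delta: 175000 × cos²(52.4°) = 175000 × 0.3723 = 65150 km².
Ratio = 43910 / 65150 ≈ 0.674.

0.674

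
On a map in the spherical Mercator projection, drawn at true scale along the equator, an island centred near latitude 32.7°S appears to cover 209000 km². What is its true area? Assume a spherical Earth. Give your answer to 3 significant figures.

148000 km²

Mercator is conformal, so the point scale is isotropic: h = k = sec φ = 1/cos φ.
Areal scale = k² = sec²φ = 1/cos²(32.7°) = 1/0.8415² = 1.412.
True area = apparent / (areal scale) = 209000 / 1.412 ≈ 148000 km².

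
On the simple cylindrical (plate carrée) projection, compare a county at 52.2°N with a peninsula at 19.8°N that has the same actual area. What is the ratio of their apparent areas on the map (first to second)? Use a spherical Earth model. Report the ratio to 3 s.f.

In the plate carrée (x = Rλ, y = Rφ), meridians are true-scale (h = 1) and parallels are stretched by k = sec φ.
Areal scale at 52.2°: h·k = 1.000 × 1.632 = 1.632.
Areal scale at 19.8°: h·k = 1.000 × 1.063 = 1.063.
Ratio = 1.632/1.063 ≈ 1.54.

1.54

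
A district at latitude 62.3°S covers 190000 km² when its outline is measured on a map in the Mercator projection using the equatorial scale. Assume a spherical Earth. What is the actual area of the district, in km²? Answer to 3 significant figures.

Mercator is conformal, so the point scale is isotropic: h = k = sec φ = 1/cos φ.
Areal scale = k² = sec²φ = 1/cos²(62.3°) = 1/0.4648² = 4.628.
True area = apparent / (areal scale) = 190000 / 4.628 ≈ 41100 km².

41100 km²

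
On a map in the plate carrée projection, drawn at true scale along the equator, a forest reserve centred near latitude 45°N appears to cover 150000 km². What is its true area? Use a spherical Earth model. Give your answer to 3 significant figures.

In the plate carrée (x = Rλ, y = Rφ), meridians are true-scale (h = 1) and parallels are stretched by k = sec φ.
Areal scale = h·k = 1 × sec φ; at 45°, h = 1.000, k = 1.414, so h·k = 1.414.
True area = apparent / (areal scale) = 150000 / 1.414 ≈ 106000 km².

106000 km²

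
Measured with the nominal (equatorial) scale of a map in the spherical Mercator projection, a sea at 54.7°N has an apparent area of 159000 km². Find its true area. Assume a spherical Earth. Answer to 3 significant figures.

53100 km²

Mercator is conformal, so the point scale is isotropic: h = k = sec φ = 1/cos φ.
Areal scale = k² = sec²φ = 1/cos²(54.7°) = 1/0.5779² = 2.995.
True area = apparent / (areal scale) = 159000 / 2.995 ≈ 53100 km².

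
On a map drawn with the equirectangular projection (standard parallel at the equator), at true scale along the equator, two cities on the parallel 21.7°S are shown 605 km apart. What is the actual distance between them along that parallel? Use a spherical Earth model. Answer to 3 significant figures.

Plate carrée maps x = Rλ, y = Rφ. The meridian scale is h = 1 and the parallel scale is k = 1/cos φ = sec φ.
Along the parallel at 21.7°, map distances are exaggerated by k = sec 21.7° = 1.076.
True distance = 605 / 1.076 = 605 × cos 21.7° ≈ 562 km.

562 km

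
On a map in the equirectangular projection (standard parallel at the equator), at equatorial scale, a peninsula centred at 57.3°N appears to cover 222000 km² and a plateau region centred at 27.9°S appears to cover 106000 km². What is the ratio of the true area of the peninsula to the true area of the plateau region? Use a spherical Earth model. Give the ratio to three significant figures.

1.28

On the plate carrée, areal scale = h·k = 1 × sec φ, so true area = apparent × cos φ.
True area of peninsula: 222000 × cos(57.3°) = 222000 × 0.5402 = 119900 km².
True area of plateau region: 106000 × cos(27.9°) = 106000 × 0.8838 = 93680 km².
Ratio = 119900 / 93680 ≈ 1.28.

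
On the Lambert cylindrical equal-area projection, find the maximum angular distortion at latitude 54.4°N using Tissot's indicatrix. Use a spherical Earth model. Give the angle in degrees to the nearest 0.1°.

59.2°

The Lambert cylindrical equal-area projection is the cylindrical equal-area projection with its standard parallel at the equator (φ₀ = 0). For cylindrical equal-area with standard parallel φ₀, h = cos φ / cos φ₀ and k = cos φ₀ / cos φ, so h·k = 1.
At 54.4°: h = 0.5821, k = 1.718; principal scales a = 1.718, b = 0.5821.
sin(ω/2) = (a − b)/(a + b) = 1.136/2.300 = 0.4938, so ω = 2 arcsin(0.4938) ≈ 59.2°.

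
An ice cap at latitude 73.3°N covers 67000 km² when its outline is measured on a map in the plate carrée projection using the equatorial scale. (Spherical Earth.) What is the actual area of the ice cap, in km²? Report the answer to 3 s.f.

Plate carrée maps x = Rλ, y = Rφ. The meridian scale is h = 1 and the parallel scale is k = 1/cos φ = sec φ.
Areal scale = h·k = 1 × sec φ; at 73.3°, h = 1.000, k = 3.480, so h·k = 3.480.
True area = apparent / (areal scale) = 67000 / 3.480 ≈ 19300 km².

19300 km²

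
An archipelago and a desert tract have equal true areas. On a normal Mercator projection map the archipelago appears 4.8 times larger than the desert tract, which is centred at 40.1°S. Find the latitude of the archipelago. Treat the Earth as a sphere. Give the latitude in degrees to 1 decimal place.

On Mercator, (apparent₁)/(apparent₂) = sec²φ₁ / sec²φ₂ when true areas are equal.
cos²φ₂ / cos²φ₁ = 4.8  ⇒  cos φ₁ = cos 40.1° / √4.8 = 0.7649/2.191 = 0.3491.
φ₁ = arccos(0.3491) ≈ 69.6°.

69.6°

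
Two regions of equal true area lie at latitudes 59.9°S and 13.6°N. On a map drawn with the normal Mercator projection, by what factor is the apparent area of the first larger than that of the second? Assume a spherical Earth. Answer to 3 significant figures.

3.76

On Mercator, area is exaggerated by sec²φ = 1/cos²φ.
At 59.9°: sec²(59.9°) = 1/0.5015² = 3.976.
At 13.6°: sec²(13.6°) = 1/0.9720² = 1.059.
Ratio = 3.976/1.059 = cos²(13.6°)/cos²(59.9°) ≈ 3.76.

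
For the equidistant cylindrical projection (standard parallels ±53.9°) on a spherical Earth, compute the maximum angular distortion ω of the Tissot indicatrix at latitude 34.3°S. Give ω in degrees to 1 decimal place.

19.3°

The equidistant cylindrical projection with φ₀ = 53.9° has h = 1 (meridians true) and k = cos φ₀ / cos φ along parallels.
At 34.3°: h = 1.000, k = 0.7132; principal scales a = 1.000, b = 0.7132.
sin(ω/2) = (a − b)/(a + b) = 0.2868/1.713 = 0.1674, so ω = 2 arcsin(0.1674) ≈ 19.3°.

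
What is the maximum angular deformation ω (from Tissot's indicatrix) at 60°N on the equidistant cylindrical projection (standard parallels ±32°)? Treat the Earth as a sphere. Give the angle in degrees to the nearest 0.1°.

The equidistant cylindrical projection with φ₀ = 32° has h = 1 (meridians true) and k = cos φ₀ / cos φ along parallels.
At 60°: h = 1.000, k = 1.696; principal scales a = 1.696, b = 1.000.
sin(ω/2) = (a − b)/(a + b) = 0.6961/2.696 = 0.2582, so ω = 2 arcsin(0.2582) ≈ 29.9°.

29.9°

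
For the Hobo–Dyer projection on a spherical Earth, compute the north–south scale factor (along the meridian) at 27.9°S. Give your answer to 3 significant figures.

The Hobo–Dyer projection is cylindrical equal-area with φ₀ = 37.5°. A cylindrical equal-area projection with standard parallel φ₀ has meridian scale h = cos φ / cos φ₀ and parallel scale k = cos φ₀ / cos φ (so areas are preserved, h·k = 1).
h = cos 27.9° / cos 37.5° = 0.8838/0.7934 = 1.114.

1.11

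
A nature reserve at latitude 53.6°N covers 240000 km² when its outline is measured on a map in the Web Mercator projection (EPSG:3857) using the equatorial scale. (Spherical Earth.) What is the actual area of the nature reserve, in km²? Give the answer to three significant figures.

The Mercator projection is conformal; its linear scale factor is the same in every direction and equals sec φ = 1/cos φ.
Areal scale = k² = sec²φ = 1/cos²(53.6°) = 1/0.5934² = 2.840.
True area = apparent / (areal scale) = 240000 / 2.840 ≈ 84500 km².

84500 km²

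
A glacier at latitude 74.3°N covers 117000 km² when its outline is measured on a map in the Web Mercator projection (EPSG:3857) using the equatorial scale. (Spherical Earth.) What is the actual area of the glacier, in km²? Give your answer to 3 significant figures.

The Mercator projection is conformal; its linear scale factor is the same in every direction and equals sec φ = 1/cos φ.
Areal scale = k² = sec²φ = 1/cos²(74.3°) = 1/0.2706² = 13.66.
True area = apparent / (areal scale) = 117000 / 13.66 ≈ 8570 km².

8570 km²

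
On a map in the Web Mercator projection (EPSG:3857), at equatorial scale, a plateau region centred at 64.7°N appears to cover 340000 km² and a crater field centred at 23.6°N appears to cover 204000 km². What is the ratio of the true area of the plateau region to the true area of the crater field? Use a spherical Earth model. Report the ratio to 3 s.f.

0.362

Since Mercator area scale is 1/cos²φ, the true area equals the apparent area multiplied by cos²φ.
True area of plateau region: 340000 × cos²(64.7°) = 340000 × 0.1826 = 62100 km².
True area of crater field: 204000 × cos²(23.6°) = 204000 × 0.8397 = 171300 km².
Ratio = 62100 / 171300 ≈ 0.362.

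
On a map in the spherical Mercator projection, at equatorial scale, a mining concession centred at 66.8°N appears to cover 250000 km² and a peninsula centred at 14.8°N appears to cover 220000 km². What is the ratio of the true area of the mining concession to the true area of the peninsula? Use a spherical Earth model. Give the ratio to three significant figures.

0.189

Mercator's areal exaggeration is sec²φ; hence true area = (apparent area) · cos²φ.
True area of mining concession: 250000 × cos²(66.8°) = 250000 × 0.1552 = 38800 km².
True area of peninsula: 220000 × cos²(14.8°) = 220000 × 0.9347 = 205600 km².
Ratio = 38800 / 205600 ≈ 0.189.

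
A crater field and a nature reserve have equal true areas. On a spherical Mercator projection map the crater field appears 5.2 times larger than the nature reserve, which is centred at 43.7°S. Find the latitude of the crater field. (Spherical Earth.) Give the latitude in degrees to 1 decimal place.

On Mercator, (apparent₁)/(apparent₂) = sec²φ₁ / sec²φ₂ when true areas are equal.
cos²φ₂ / cos²φ₁ = 5.2  ⇒  cos φ₁ = cos 43.7° / √5.2 = 0.7230/2.280 = 0.3170.
φ₁ = arccos(0.3170) ≈ 71.5°.

71.5°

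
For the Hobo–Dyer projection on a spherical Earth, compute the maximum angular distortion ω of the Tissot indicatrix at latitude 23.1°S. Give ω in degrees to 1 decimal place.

Hobo–Dyer is a cylindrical equal-area projection with standard parallels at ±37.5°. For cylindrical equal-area with standard parallel φ₀, h = cos φ / cos φ₀ and k = cos φ₀ / cos φ, so h·k = 1.
At 23.1°: h = 1.159, k = 0.8625; principal scales a = 1.159, b = 0.8625.
sin(ω/2) = (a − b)/(a + b) = 0.2969/2.022 = 0.1468, so ω = 2 arcsin(0.1468) ≈ 16.9°.

16.9°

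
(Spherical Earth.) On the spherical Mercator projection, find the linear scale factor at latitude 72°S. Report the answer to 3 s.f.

Mercator is conformal, so the point scale is isotropic: h = k = sec φ = 1/cos φ.
k = 1/cos 72° = 1/0.3090 = 3.236.

3.24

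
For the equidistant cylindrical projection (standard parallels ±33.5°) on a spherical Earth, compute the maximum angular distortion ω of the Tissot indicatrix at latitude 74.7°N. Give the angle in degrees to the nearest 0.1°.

62.6°

The equidistant cylindrical projection with φ₀ = 33.5° has h = 1 (meridians true) and k = cos φ₀ / cos φ along parallels.
At 74.7°: h = 1.000, k = 3.160; principal scales a = 3.160, b = 1.000.
sin(ω/2) = (a − b)/(a + b) = 2.160/4.160 = 0.5193, so ω = 2 arcsin(0.5193) ≈ 62.6°.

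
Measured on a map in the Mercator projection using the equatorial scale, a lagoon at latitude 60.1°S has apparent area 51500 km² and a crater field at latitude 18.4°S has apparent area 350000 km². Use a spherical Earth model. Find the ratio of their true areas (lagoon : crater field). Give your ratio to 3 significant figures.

0.0406

On Mercator the areal scale is sec²φ, so true area = apparent × cos²φ.
True area of lagoon: 51500 × cos²(60.1°) = 51500 × 0.2485 = 12800 km².
True area of crater field: 350000 × cos²(18.4°) = 350000 × 0.9004 = 315100 km².
Ratio = 12800 / 315100 ≈ 0.0406.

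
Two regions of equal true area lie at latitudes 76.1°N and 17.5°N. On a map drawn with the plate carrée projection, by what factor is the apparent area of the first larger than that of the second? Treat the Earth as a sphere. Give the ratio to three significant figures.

3.97

In the plate carrée (x = Rλ, y = Rφ), meridians are true-scale (h = 1) and parallels are stretched by k = sec φ.
Areal scale at 76.1°: h·k = 1.000 × 4.163 = 4.163.
Areal scale at 17.5°: h·k = 1.000 × 1.049 = 1.049.
Ratio = 4.163/1.049 ≈ 3.97.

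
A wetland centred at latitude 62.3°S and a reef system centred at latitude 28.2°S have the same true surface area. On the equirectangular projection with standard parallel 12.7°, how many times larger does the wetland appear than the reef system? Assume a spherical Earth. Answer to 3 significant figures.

In the equirectangular projection with standard parallel φ₀ = 12.7° (x = Rλ cos φ₀, y = Rφ), meridians are true-scale (h = 1) and the parallel scale is k = cos φ₀ / cos φ.
Areal scale at 62.3°: h·k = 1.000 × 2.099 = 2.099.
Areal scale at 28.2°: h·k = 1.000 × 1.107 = 1.107.
Ratio = 2.099/1.107 ≈ 1.90.

1.90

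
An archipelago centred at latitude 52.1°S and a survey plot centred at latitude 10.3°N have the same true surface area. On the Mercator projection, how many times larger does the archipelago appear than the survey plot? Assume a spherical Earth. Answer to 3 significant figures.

On Mercator, area is exaggerated by sec²φ = 1/cos²φ.
At 52.1°: sec²(52.1°) = 1/0.6143² = 2.650.
At 10.3°: sec²(10.3°) = 1/0.9839² = 1.033.
Ratio = 2.650/1.033 = cos²(10.3°)/cos²(52.1°) ≈ 2.57.

2.57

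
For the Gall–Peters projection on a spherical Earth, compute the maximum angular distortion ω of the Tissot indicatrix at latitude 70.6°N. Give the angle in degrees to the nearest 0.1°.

79.4°

The Gall–Peters projection is cylindrical equal-area with φ₀ = 45°. A cylindrical equal-area projection with standard parallel φ₀ has meridian scale h = cos φ / cos φ₀ and parallel scale k = cos φ₀ / cos φ (so areas are preserved, h·k = 1).
At 70.6°: h = 0.4697, k = 2.129; principal scales a = 2.129, b = 0.4697.
sin(ω/2) = (a − b)/(a + b) = 1.659/2.599 = 0.6385, so ω = 2 arcsin(0.6385) ≈ 79.4°.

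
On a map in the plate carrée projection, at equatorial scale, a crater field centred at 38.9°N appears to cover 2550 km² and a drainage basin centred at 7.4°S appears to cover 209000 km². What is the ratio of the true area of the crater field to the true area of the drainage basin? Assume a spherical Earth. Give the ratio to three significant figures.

0.00958

Plate carrée has h = 1 and k = sec φ, giving areal scale sec φ; true area = (apparent area) · cos φ.
True area of crater field: 2550 × cos(38.9°) = 2550 × 0.7782 = 1985 km².
True area of drainage basin: 209000 × cos(7.4°) = 209000 × 0.9917 = 207300 km².
Ratio = 1985 / 207300 ≈ 0.00958.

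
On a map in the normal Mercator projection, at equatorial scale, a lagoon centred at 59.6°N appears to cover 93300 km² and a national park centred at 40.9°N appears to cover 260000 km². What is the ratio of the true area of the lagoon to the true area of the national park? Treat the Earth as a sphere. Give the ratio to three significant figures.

0.161

Since Mercator area scale is 1/cos²φ, the true area equals the apparent area multiplied by cos²φ.
True area of lagoon: 93300 × cos²(59.6°) = 93300 × 0.2561 = 23890 km².
True area of national park: 260000 × cos²(40.9°) = 260000 × 0.5713 = 148500 km².
Ratio = 23890 / 148500 ≈ 0.161.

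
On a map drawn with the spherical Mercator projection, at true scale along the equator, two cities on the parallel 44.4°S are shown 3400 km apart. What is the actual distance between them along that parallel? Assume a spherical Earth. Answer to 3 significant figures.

2430 km

Mercator is conformal, so the point scale is isotropic: h = k = sec φ = 1/cos φ.
Along the parallel at 44.4°, map distances are exaggerated by k = sec 44.4° = 1.400.
True distance = 3400 / 1.400 = 3400 × cos 44.4° ≈ 2430 km.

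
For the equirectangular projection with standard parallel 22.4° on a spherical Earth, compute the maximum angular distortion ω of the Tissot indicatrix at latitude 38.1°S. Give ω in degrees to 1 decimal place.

9.2°

With standard parallel φ₀ = 22.4°, the equirectangular projection gives x = Rλ cos φ₀, y = Rφ, so h = 1 and k = cos 22.4° / cos φ.
At 38.1°: h = 1.000, k = 1.175; principal scales a = 1.175, b = 1.000.
sin(ω/2) = (a − b)/(a + b) = 0.1749/2.175 = 0.08040, so ω = 2 arcsin(0.08040) ≈ 9.2°.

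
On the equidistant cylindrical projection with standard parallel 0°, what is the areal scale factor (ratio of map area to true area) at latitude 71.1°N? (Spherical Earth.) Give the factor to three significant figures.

In the plate carrée (x = Rλ, y = Rφ), meridians are true-scale (h = 1) and parallels are stretched by k = sec φ.
Areal scale = h·k = 1 × sec φ; at 71.1°, h = 1.000, k = 3.087, so h·k = 3.087.

3.09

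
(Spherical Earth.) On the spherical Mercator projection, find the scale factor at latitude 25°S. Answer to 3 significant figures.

1.10

For Mercator, h = k = sec φ (a conformal cylindrical projection has a single point scale, 1/cos φ).
k = 1/cos 25° = 1/0.9063 = 1.103.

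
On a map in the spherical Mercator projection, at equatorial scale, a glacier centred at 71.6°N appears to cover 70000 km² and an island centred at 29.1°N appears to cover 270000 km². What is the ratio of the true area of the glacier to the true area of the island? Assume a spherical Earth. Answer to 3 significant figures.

0.0338

Since Mercator area scale is 1/cos²φ, the true area equals the apparent area multiplied by cos²φ.
True area of glacier: 70000 × cos²(71.6°) = 70000 × 0.09963 = 6974 km².
True area of island: 270000 × cos²(29.1°) = 270000 × 0.7635 = 206100 km².
Ratio = 6974 / 206100 ≈ 0.0338.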